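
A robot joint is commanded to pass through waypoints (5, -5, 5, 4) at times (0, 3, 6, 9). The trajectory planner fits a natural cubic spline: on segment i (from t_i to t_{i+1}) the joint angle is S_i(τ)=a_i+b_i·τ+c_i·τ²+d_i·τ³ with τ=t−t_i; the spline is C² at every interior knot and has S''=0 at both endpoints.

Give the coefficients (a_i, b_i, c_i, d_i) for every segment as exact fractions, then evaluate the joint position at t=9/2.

  seg 0: a=5 b=-241/45 c=0 d=91/405
  seg 1: a=-5 b=32/45 c=91/45 d=-31/81
  seg 2: a=5 b=113/45 c=-64/45 d=64/405
S(9/2) = -27/40

Δ: Δ0=-10/3, Δ1=10/3, Δ2=-1/3
row 1: diag=12, rhs=40; c'=1/4, d'=10/3
row 2: denom=12−3·1/4=45/4; d'=(-22−3·10/3)/(45/4)=-128/45
back: M2=-128/45
back: M1=10/3−1/4·-128/45=182/45
M: M0=0, M1=182/45, M2=-128/45, M3=0
seg 0: a=5, c=M0/2=0, d=(M1−M0)/(6·3)=91/405, b=Δ0−h0·(2M0+M1)/6=-241/45
seg 1: a=-5, c=M1/2=91/45, d=(M2−M1)/(6·3)=-31/81, b=Δ1−h1·(2M1+M2)/6=32/45
seg 2: a=5, c=M2/2=-64/45, d=(M3−M2)/(6·3)=64/405, b=Δ2−h2·(2M2+M3)/6=113/45
t_q=9/2 → seg 1, τ=3/2; S=-5+32/45·τ+91/45·τ²+-31/81·τ³=-27/40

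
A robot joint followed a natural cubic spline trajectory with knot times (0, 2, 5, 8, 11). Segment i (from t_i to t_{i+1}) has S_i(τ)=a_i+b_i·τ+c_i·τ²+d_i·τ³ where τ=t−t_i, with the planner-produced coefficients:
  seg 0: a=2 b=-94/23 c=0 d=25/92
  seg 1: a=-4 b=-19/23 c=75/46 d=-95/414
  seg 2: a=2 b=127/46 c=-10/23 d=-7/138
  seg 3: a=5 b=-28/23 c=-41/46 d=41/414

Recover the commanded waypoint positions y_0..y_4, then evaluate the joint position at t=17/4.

y_0 = S_0(0) = a_0 = 2
y_1 = S_1(0) = a_1 = -4
y_2 = S_2(0) = a_2 = 2
y_3 = S_3(0) = a_3 = 5
y_4 = S_3(3) = -4
t_q=17/4 is in segment 1 (τ=9/4); S_1(τ)=-643/2944

y_0=2 y_1=-4 y_2=2 y_3=5 y_4=-4
S(17/4) = -643/2944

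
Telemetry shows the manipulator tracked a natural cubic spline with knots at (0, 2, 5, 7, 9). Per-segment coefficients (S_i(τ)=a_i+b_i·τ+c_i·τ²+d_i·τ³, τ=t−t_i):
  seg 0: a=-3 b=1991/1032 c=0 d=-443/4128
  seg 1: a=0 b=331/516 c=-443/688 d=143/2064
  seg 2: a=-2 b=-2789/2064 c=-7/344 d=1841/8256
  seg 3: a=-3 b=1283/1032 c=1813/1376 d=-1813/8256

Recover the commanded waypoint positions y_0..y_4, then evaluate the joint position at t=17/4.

y_0 = S_0(0) = a_0 = -3
y_1 = S_1(0) = a_1 = 0
y_2 = S_2(0) = a_2 = -2
y_3 = S_3(0) = a_3 = -3
y_4 = S_3(2) = 3
t_q=17/4 is in segment 1 (τ=9/4); S_1(τ)=-45231/44032

y_0=-3 y_1=0 y_2=-2 y_3=-3 y_4=3
S(17/4) = -45231/44032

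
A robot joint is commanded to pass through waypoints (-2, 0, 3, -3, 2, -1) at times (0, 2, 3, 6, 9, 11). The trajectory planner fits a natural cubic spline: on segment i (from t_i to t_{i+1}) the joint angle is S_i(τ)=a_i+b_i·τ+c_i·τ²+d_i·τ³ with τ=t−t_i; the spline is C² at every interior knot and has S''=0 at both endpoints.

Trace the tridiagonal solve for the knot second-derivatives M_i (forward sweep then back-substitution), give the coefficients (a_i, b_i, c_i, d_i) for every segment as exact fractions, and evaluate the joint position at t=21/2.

Δ: Δ0=1, Δ1=3, Δ2=-2, Δ3=5/3, Δ4=-3/2
row 1: diag=6, rhs=12; c'=1/6, d'=2
row 2: denom=8−1·1/6=47/6; d'=(-30−1·2)/(47/6)=-192/47
row 3: denom=12−3·18/47=510/47; d'=(22−3·-192/47)/(510/47)=161/51
row 4: denom=10−3·47/170=1559/170; d'=(-19−3·161/51)/(1559/170)=-4840/1559
back: M4=-4840/1559
back: M3=161/51−47/170·-4840/1559=18779/4677
back: M2=-192/47−18/47·18779/4677=-8766/1559
back: M1=2−1/6·-8766/1559=4579/1559
M: M0=0, M1=4579/1559, M2=-8766/1559, M3=18779/4677, M4=-4840/1559, M5=0
seg 0: a=-2, c=M0/2=0, d=(M1−M0)/(6·2)=4579/18708, b=Δ0−h0·(2M0+M1)/6=98/4677
seg 1: a=0, c=M1/2=4579/3118, d=(M2−M1)/(6·1)=-13345/9354, b=Δ1−h1·(2M1+M2)/6=13835/4677
seg 2: a=3, c=M2/2=-4383/1559, d=(M3−M2)/(6·3)=45077/84186, b=Δ2−h2·(2M2+M3)/6=15109/9354
seg 3: a=-3, c=M3/2=18779/9354, d=(M4−M3)/(6·3)=-33299/84186, b=Δ3−h3·(2M3+M4)/6=-3724/4677
seg 4: a=2, c=M4/2=-2420/1559, d=(M5−M4)/(6·2)=1210/4677, b=Δ4−h4·(2M4+M5)/6=5329/9354
t_q=21/2 → seg 4, τ=3/2; S=2+5329/9354·τ+-2420/1559·τ²+1210/4677·τ³=733/3118

  seg 0: a=-2 b=98/4677 c=0 d=4579/18708
  seg 1: a=0 b=13835/4677 c=4579/3118 d=-13345/9354
  seg 2: a=3 b=15109/9354 c=-4383/1559 d=45077/84186
  seg 3: a=-3 b=-3724/4677 c=18779/9354 d=-33299/84186
  seg 4: a=2 b=5329/9354 c=-2420/1559 d=1210/4677
S(21/2) = 733/3118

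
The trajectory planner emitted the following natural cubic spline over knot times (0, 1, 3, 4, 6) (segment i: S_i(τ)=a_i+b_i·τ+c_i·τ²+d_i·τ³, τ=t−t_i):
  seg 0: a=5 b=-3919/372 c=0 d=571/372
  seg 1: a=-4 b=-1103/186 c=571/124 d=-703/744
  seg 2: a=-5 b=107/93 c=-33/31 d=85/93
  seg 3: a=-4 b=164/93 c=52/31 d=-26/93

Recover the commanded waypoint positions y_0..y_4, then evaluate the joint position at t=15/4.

y_0=5 y_1=-4 y_2=-5 y_3=-4 y_4=4
S(15/4) = -8631/1984

y_0 = S_0(0) = a_0 = 5
y_1 = S_1(0) = a_1 = -4
y_2 = S_2(0) = a_2 = -5
y_3 = S_3(0) = a_3 = -4
y_4 = S_3(2) = 4
t_q=15/4 is in segment 2 (τ=3/4); S_2(τ)=-8631/1984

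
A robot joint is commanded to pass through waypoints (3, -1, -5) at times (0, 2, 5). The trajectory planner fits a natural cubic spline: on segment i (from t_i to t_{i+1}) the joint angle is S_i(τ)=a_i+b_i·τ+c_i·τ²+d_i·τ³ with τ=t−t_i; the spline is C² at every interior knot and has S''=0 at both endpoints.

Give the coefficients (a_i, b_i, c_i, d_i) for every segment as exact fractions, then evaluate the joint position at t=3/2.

Δ: Δ0=-2, Δ1=-4/3
row 1: diag=10, rhs=4; c'=3/10, d'=2/5
back: M1=2/5
M: M0=0, M1=2/5, M2=0
seg 0: a=3, c=M0/2=0, d=(M1−M0)/(6·2)=1/30, b=Δ0−h0·(2M0+M1)/6=-32/15
seg 1: a=-1, c=M1/2=1/5, d=(M2−M1)/(6·3)=-1/45, b=Δ1−h1·(2M1+M2)/6=-26/15
t_q=3/2 → seg 0, τ=3/2; S=3+-32/15·τ+0·τ²+1/30·τ³=-7/80

  seg 0: a=3 b=-32/15 c=0 d=1/30
  seg 1: a=-1 b=-26/15 c=1/5 d=-1/45
S(3/2) = -7/80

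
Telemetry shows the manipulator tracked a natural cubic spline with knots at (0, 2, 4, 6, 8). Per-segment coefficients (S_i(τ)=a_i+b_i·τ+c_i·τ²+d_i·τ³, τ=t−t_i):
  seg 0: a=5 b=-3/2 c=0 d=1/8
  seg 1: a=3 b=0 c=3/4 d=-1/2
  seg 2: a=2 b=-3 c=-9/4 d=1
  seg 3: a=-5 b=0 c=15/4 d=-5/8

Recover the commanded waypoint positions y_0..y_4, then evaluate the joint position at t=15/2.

y_0 = S_0(0) = a_0 = 5
y_1 = S_1(0) = a_1 = 3
y_2 = S_2(0) = a_2 = 2
y_3 = S_3(0) = a_3 = -5
y_4 = S_3(2) = 5
t_q=15/2 is in segment 3 (τ=3/2); S_3(τ)=85/64

y_0=5 y_1=3 y_2=2 y_3=-5 y_4=5
S(15/2) = 85/64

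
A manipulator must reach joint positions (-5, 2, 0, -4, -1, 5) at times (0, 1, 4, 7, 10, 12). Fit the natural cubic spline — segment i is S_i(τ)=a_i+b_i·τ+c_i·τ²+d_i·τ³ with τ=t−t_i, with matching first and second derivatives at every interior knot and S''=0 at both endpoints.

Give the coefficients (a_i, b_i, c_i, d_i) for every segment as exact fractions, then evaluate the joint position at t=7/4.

Δ: Δ0=7, Δ1=-2/3, Δ2=-4/3, Δ3=1, Δ4=3
row 1: diag=8, rhs=-46; c'=3/8, d'=-23/4
row 2: denom=12−3·3/8=87/8; d'=(-4−3·-23/4)/(87/8)=106/87
row 3: denom=12−3·8/29=324/29; d'=(14−3·106/87)/(324/29)=25/27
row 4: denom=10−3·29/108=331/36; d'=(12−3·25/27)/(331/36)=332/331
back: M4=332/331
back: M3=25/27−29/108·332/331=652/993
back: M2=106/87−8/29·652/993=1030/993
back: M1=-23/4−3/8·1030/993=-2032/331
M: M0=0, M1=-2032/331, M2=1030/993, M3=652/993, M4=332/331, M5=0
seg 0: a=-5, c=M0/2=0, d=(M1−M0)/(6·1)=-1016/993, b=Δ0−h0·(2M0+M1)/6=7967/993
seg 1: a=2, c=M1/2=-1016/331, d=(M2−M1)/(6·3)=3563/8937, b=Δ1−h1·(2M1+M2)/6=4919/993
seg 2: a=0, c=M2/2=515/993, d=(M3−M2)/(6·3)=-7/331, b=Δ2−h2·(2M2+M3)/6=-2680/993
seg 3: a=-4, c=M3/2=326/993, d=(M4−M3)/(6·3)=172/8937, b=Δ3−h3·(2M3+M4)/6=-157/993
seg 4: a=-1, c=M4/2=166/331, d=(M5−M4)/(6·2)=-83/993, b=Δ4−h4·(2M4+M5)/6=2315/993
t_q=7/4 → seg 1, τ=3/4; S=2+4919/993·τ+-1016/331·τ²+3563/8937·τ³=88059/21184

  seg 0: a=-5 b=7967/993 c=0 d=-1016/993
  seg 1: a=2 b=4919/993 c=-1016/331 d=3563/8937
  seg 2: a=0 b=-2680/993 c=515/993 d=-7/331
  seg 3: a=-4 b=-157/993 c=326/993 d=172/8937
  seg 4: a=-1 b=2315/993 c=166/331 d=-83/993
S(7/4) = 88059/21184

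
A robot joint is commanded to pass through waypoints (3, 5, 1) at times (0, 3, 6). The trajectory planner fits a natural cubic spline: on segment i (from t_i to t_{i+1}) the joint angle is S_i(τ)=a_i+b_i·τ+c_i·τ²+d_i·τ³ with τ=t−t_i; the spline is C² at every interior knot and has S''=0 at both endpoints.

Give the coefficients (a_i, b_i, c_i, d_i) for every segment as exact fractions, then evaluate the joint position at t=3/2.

Δ: Δ0=2/3, Δ1=-4/3
row 1: diag=12, rhs=-12; c'=1/4, d'=-1
back: M1=-1
M: M0=0, M1=-1, M2=0
seg 0: a=3, c=M0/2=0, d=(M1−M0)/(6·3)=-1/18, b=Δ0−h0·(2M0+M1)/6=7/6
seg 1: a=5, c=M1/2=-1/2, d=(M2−M1)/(6·3)=1/18, b=Δ1−h1·(2M1+M2)/6=-1/3
t_q=3/2 → seg 0, τ=3/2; S=3+7/6·τ+0·τ²+-1/18·τ³=73/16

  seg 0: a=3 b=7/6 c=0 d=-1/18
  seg 1: a=5 b=-1/3 c=-1/2 d=1/18
S(3/2) = 73/16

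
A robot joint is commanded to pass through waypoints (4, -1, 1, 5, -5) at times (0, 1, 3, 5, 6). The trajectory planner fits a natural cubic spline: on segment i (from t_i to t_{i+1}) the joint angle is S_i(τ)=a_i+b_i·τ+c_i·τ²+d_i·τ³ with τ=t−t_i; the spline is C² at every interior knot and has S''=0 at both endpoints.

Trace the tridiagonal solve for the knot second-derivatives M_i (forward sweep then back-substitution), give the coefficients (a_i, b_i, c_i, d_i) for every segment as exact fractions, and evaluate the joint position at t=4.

  seg 0: a=4 b=-117/20 c=0 d=17/20
  seg 1: a=-1 b=-33/10 c=51/20 d=-1/5
  seg 2: a=1 b=9/2 c=27/20 d=-13/10
  seg 3: a=5 b=-57/10 c=-129/20 d=43/20
S(4) = 111/20

Δ: Δ0=-5, Δ1=1, Δ2=2, Δ3=-10
row 1: diag=6, rhs=36; c'=1/3, d'=6
row 2: denom=8−2·1/3=22/3; d'=(6−2·6)/(22/3)=-9/11
row 3: denom=6−2·3/11=60/11; d'=(-72−2·-9/11)/(60/11)=-129/10
back: M3=-129/10
back: M2=-9/11−3/11·-129/10=27/10
back: M1=6−1/3·27/10=51/10
M: M0=0, M1=51/10, M2=27/10, M3=-129/10, M4=0
seg 0: a=4, c=M0/2=0, d=(M1−M0)/(6·1)=17/20, b=Δ0−h0·(2M0+M1)/6=-117/20
seg 1: a=-1, c=M1/2=51/20, d=(M2−M1)/(6·2)=-1/5, b=Δ1−h1·(2M1+M2)/6=-33/10
seg 2: a=1, c=M2/2=27/20, d=(M3−M2)/(6·2)=-13/10, b=Δ2−h2·(2M2+M3)/6=9/2
seg 3: a=5, c=M3/2=-129/20, d=(M4−M3)/(6·1)=43/20, b=Δ3−h3·(2M3+M4)/6=-57/10
t_q=4 → seg 2, τ=1; S=1+9/2·τ+27/20·τ²+-13/10·τ³=111/20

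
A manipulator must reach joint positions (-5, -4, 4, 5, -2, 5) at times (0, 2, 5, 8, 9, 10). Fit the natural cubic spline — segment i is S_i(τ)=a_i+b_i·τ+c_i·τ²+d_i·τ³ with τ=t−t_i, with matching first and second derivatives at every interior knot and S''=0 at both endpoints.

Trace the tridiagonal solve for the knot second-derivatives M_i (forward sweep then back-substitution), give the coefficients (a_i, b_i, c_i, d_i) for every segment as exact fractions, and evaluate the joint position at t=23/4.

Δ: Δ0=1/2, Δ1=8/3, Δ2=1/3, Δ3=-7, Δ4=7
row 1: diag=10, rhs=13; c'=3/10, d'=13/10
row 2: denom=12−3·3/10=111/10; d'=(-14−3·13/10)/(111/10)=-179/111
row 3: denom=8−3·10/37=266/37; d'=(-44−3·-179/111)/(266/37)=-207/38
row 4: denom=4−1·37/266=1027/266; d'=(84−1·-207/38)/(1027/266)=23793/1027
back: M4=23793/1027
back: M3=-207/38−37/266·23793/1027=-8904/1027
back: M2=-179/111−10/37·-8904/1027=2251/3081
back: M1=13/10−3/10·2251/3081=1110/1027
M: M0=0, M1=1110/1027, M2=2251/3081, M3=-8904/1027, M4=23793/1027, M5=0
seg 0: a=-5, c=M0/2=0, d=(M1−M0)/(6·2)=185/2054, b=Δ0−h0·(2M0+M1)/6=287/2054
seg 1: a=-4, c=M1/2=555/1027, d=(M2−M1)/(6·3)=-83/4266, b=Δ1−h1·(2M1+M2)/6=2507/2054
seg 2: a=4, c=M2/2=2251/6162, d=(M3−M2)/(6·3)=-28963/55458, b=Δ2−h2·(2M2+M3)/6=4044/1027
seg 3: a=5, c=M3/2=-4452/1027, d=(M4−M3)/(6·1)=10899/2054, b=Δ3−h3·(2M3+M4)/6=-16373/2054
seg 4: a=-2, c=M4/2=23793/2054, d=(M5−M4)/(6·1)=-7931/2054, b=Δ4−h4·(2M4+M5)/6=-742/1027
t_q=23/4 → seg 2, τ=3/4; S=4+4044/1027·τ+2251/6162·τ²+-28963/55458·τ³=912097/131456

  seg 0: a=-5 b=287/2054 c=0 d=185/2054
  seg 1: a=-4 b=2507/2054 c=555/1027 d=-83/4266
  seg 2: a=4 b=4044/1027 c=2251/6162 d=-28963/55458
  seg 3: a=5 b=-16373/2054 c=-4452/1027 d=10899/2054
  seg 4: a=-2 b=-742/1027 c=23793/2054 d=-7931/2054
S(23/4) = 912097/131456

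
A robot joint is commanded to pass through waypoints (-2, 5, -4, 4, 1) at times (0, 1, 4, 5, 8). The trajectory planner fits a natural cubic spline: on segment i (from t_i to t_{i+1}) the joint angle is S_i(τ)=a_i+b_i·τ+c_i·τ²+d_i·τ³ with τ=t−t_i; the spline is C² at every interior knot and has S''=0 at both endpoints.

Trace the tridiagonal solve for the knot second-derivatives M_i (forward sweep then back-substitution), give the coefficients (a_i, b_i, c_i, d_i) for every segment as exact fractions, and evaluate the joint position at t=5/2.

  seg 0: a=-2 b=1315/144 c=0 d=-307/144
  seg 1: a=5 b=197/72 c=-307/48 d=1937/1296
  seg 2: a=-4 b=679/144 c=127/18 d=-181/48
  seg 3: a=4 b=541/72 c=-613/144 d=613/1296
S(5/2) = -31/128

Δ: Δ0=7, Δ1=-3, Δ2=8, Δ3=-1
row 1: diag=8, rhs=-60; c'=3/8, d'=-15/2
row 2: denom=8−3·3/8=55/8; d'=(66−3·-15/2)/(55/8)=708/55
row 3: denom=8−1·8/55=432/55; d'=(-54−1·708/55)/(432/55)=-613/72
back: M3=-613/72
back: M2=708/55−8/55·-613/72=127/9
back: M1=-15/2−3/8·127/9=-307/24
M: M0=0, M1=-307/24, M2=127/9, M3=-613/72, M4=0
seg 0: a=-2, c=M0/2=0, d=(M1−M0)/(6·1)=-307/144, b=Δ0−h0·(2M0+M1)/6=1315/144
seg 1: a=5, c=M1/2=-307/48, d=(M2−M1)/(6·3)=1937/1296, b=Δ1−h1·(2M1+M2)/6=197/72
seg 2: a=-4, c=M2/2=127/18, d=(M3−M2)/(6·1)=-181/48, b=Δ2−h2·(2M2+M3)/6=679/144
seg 3: a=4, c=M3/2=-613/144, d=(M4−M3)/(6·3)=613/1296, b=Δ3−h3·(2M3+M4)/6=541/72
t_q=5/2 → seg 1, τ=3/2; S=5+197/72·τ+-307/48·τ²+1937/1296·τ³=-31/128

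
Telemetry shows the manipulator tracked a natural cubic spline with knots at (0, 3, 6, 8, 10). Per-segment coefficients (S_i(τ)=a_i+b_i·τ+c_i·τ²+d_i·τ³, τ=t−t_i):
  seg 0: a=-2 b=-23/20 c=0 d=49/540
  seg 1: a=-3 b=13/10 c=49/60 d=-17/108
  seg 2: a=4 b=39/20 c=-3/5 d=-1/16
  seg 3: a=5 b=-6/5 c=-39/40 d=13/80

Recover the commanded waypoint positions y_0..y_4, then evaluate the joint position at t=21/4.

y_0 = S_0(0) = a_0 = -2
y_1 = S_1(0) = a_1 = -3
y_2 = S_2(0) = a_2 = 4
y_3 = S_3(0) = a_3 = 5
y_4 = S_3(2) = 0
t_q=21/4 is in segment 1 (τ=9/4); S_1(τ)=2901/1280

y_0=-2 y_1=-3 y_2=4 y_3=5 y_4=0
S(21/4) = 2901/1280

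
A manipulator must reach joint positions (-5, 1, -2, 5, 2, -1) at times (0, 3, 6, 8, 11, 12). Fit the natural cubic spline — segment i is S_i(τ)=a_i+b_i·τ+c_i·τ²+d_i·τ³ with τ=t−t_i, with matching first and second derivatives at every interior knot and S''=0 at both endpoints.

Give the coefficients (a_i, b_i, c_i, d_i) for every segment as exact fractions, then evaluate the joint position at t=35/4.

Δ: Δ0=2, Δ1=-1, Δ2=7/2, Δ3=-1, Δ4=-3
row 1: diag=12, rhs=-18; c'=1/4, d'=-3/2
row 2: denom=10−3·1/4=37/4; d'=(27−3·-3/2)/(37/4)=126/37
row 3: denom=10−2·8/37=354/37; d'=(-27−2·126/37)/(354/37)=-417/118
row 4: denom=8−3·37/118=833/118; d'=(-12−3·-417/118)/(833/118)=-165/833
back: M4=-165/833
back: M3=-417/118−37/118·-165/833=-2892/833
back: M2=126/37−8/37·-2892/833=3462/833
back: M1=-3/2−1/4·3462/833=-2115/833
M: M0=0, M1=-2115/833, M2=3462/833, M3=-2892/833, M4=-165/833, M5=0
seg 0: a=-5, c=M0/2=0, d=(M1−M0)/(6·3)=-235/1666, b=Δ0−h0·(2M0+M1)/6=5447/1666
seg 1: a=1, c=M1/2=-2115/1666, d=(M2−M1)/(6·3)=1859/4998, b=Δ1−h1·(2M1+M2)/6=-449/833
seg 2: a=-2, c=M2/2=1731/833, d=(M3−M2)/(6·2)=-1059/1666, b=Δ2−h2·(2M2+M3)/6=449/238
seg 3: a=5, c=M3/2=-1446/833, d=(M4−M3)/(6·3)=303/1666, b=Δ3−h3·(2M3+M4)/6=4283/1666
seg 4: a=2, c=M4/2=-165/1666, d=(M5−M4)/(6·1)=55/1666, b=Δ4−h4·(2M4+M5)/6=-2444/833
t_q=35/4 → seg 3, τ=3/4; S=5+4283/1666·τ+-1446/833·τ²+303/1666·τ³=642773/106624

  seg 0: a=-5 b=5447/1666 c=0 d=-235/1666
  seg 1: a=1 b=-449/833 c=-2115/1666 d=1859/4998
  seg 2: a=-2 b=449/238 c=1731/833 d=-1059/1666
  seg 3: a=5 b=4283/1666 c=-1446/833 d=303/1666
  seg 4: a=2 b=-2444/833 c=-165/1666 d=55/1666
S(35/4) = 642773/106624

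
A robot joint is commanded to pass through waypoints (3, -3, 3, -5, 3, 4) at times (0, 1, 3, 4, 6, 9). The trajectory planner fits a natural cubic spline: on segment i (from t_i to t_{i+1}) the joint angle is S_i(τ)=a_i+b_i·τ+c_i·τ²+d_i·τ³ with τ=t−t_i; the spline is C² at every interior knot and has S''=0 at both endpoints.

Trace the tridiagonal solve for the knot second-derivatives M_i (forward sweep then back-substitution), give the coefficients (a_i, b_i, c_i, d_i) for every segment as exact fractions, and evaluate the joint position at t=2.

Δ: Δ0=-6, Δ1=3, Δ2=-8, Δ3=4, Δ4=1/3
row 1: diag=6, rhs=54; c'=1/3, d'=9
row 2: denom=6−2·1/3=16/3; d'=(-66−2·9)/(16/3)=-63/4
row 3: denom=6−1·3/16=93/16; d'=(72−1·-63/4)/(93/16)=468/31
row 4: denom=10−2·32/93=866/93; d'=(-22−2·468/31)/(866/93)=-2427/433
back: M4=-2427/433
back: M3=468/31−32/93·-2427/433=7372/433
back: M2=-63/4−3/16·7372/433=-8202/433
back: M1=9−1/3·-8202/433=6631/433
M: M0=0, M1=6631/433, M2=-8202/433, M3=7372/433, M4=-2427/433, M5=0
seg 0: a=3, c=M0/2=0, d=(M1−M0)/(6·1)=6631/2598, b=Δ0−h0·(2M0+M1)/6=-22219/2598
seg 1: a=-3, c=M1/2=6631/866, d=(M2−M1)/(6·2)=-14833/5196, b=Δ1−h1·(2M1+M2)/6=-1163/1299
seg 2: a=3, c=M2/2=-4101/433, d=(M3−M2)/(6·1)=7787/1299, b=Δ2−h2·(2M2+M3)/6=-5876/1299
seg 3: a=-5, c=M3/2=3686/433, d=(M4−M3)/(6·2)=-9799/5196, b=Δ3−h3·(2M3+M4)/6=-7121/1299
seg 4: a=3, c=M4/2=-2427/866, d=(M5−M4)/(6·3)=809/2598, b=Δ4−h4·(2M4+M5)/6=7714/1299
t_q=2 → seg 1, τ=1; S=-3+-1163/1299·τ+6631/866·τ²+-14833/5196·τ³=1571/1732

  seg 0: a=3 b=-22219/2598 c=0 d=6631/2598
  seg 1: a=-3 b=-1163/1299 c=6631/866 d=-14833/5196
  seg 2: a=3 b=-5876/1299 c=-4101/433 d=7787/1299
  seg 3: a=-5 b=-7121/1299 c=3686/433 d=-9799/5196
  seg 4: a=3 b=7714/1299 c=-2427/866 d=809/2598
S(2) = 1571/1732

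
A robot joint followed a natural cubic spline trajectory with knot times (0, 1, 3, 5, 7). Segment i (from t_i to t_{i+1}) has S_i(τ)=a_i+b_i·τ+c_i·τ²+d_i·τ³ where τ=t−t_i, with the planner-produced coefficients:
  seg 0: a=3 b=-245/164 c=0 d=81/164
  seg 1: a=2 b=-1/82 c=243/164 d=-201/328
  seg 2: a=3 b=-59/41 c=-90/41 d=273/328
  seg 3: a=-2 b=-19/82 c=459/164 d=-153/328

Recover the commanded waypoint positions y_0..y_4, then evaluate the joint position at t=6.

y_0=3 y_1=2 y_2=3 y_3=-2 y_4=5
S(6) = 33/328

y_0 = S_0(0) = a_0 = 3
y_1 = S_1(0) = a_1 = 2
y_2 = S_2(0) = a_2 = 3
y_3 = S_3(0) = a_3 = -2
y_4 = S_3(2) = 5
t_q=6 is in segment 3 (τ=1); S_3(τ)=33/328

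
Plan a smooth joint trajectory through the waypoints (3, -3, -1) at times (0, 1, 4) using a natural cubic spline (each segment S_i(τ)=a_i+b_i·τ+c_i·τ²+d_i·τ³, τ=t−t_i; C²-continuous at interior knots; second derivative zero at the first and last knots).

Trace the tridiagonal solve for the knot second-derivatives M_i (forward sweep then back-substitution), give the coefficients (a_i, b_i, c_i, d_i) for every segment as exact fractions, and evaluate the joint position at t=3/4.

  seg 0: a=3 b=-41/6 c=0 d=5/6
  seg 1: a=-3 b=-13/3 c=5/2 d=-5/18
S(3/4) = -227/128

Δ: Δ0=-6, Δ1=2/3
row 1: diag=8, rhs=40; c'=3/8, d'=5
back: M1=5
M: M0=0, M1=5, M2=0
seg 0: a=3, c=M0/2=0, d=(M1−M0)/(6·1)=5/6, b=Δ0−h0·(2M0+M1)/6=-41/6
seg 1: a=-3, c=M1/2=5/2, d=(M2−M1)/(6·3)=-5/18, b=Δ1−h1·(2M1+M2)/6=-13/3
t_q=3/4 → seg 0, τ=3/4; S=3+-41/6·τ+0·τ²+5/6·τ³=-227/128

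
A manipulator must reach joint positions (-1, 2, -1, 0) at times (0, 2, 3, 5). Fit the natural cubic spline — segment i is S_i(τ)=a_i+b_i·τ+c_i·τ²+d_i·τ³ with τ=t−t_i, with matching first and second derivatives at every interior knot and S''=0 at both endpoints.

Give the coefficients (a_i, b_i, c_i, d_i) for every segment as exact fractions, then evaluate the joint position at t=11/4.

  seg 0: a=-1 b=227/70 c=0 d=-61/140
  seg 1: a=2 b=-139/70 c=-183/70 d=8/5
  seg 2: a=-1 b=-169/70 c=153/70 d=-51/140
S(11/4) = -319/1120

Δ: Δ0=3/2, Δ1=-3, Δ2=1/2
row 1: diag=6, rhs=-27; c'=1/6, d'=-9/2
row 2: denom=6−1·1/6=35/6; d'=(21−1·-9/2)/(35/6)=153/35
back: M2=153/35
back: M1=-9/2−1/6·153/35=-183/35
M: M0=0, M1=-183/35, M2=153/35, M3=0
seg 0: a=-1, c=M0/2=0, d=(M1−M0)/(6·2)=-61/140, b=Δ0−h0·(2M0+M1)/6=227/70
seg 1: a=2, c=M1/2=-183/70, d=(M2−M1)/(6·1)=8/5, b=Δ1−h1·(2M1+M2)/6=-139/70
seg 2: a=-1, c=M2/2=153/70, d=(M3−M2)/(6·2)=-51/140, b=Δ2−h2·(2M2+M3)/6=-169/70
t_q=11/4 → seg 1, τ=3/4; S=2+-139/70·τ+-183/70·τ²+8/5·τ³=-319/1120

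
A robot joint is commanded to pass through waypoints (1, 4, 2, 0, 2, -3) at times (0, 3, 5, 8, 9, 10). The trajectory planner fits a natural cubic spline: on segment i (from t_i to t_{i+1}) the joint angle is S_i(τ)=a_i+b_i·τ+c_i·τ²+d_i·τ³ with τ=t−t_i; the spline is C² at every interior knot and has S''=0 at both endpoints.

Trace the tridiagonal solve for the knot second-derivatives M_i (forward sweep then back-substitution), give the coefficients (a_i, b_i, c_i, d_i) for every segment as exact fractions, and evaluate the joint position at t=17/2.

  seg 0: a=1 b=1001/654 c=0 d=-347/5886
  seg 1: a=4 b=-20/327 c=-347/654 d=10/327
  seg 2: a=2 b=-198/109 c=-227/654 d=1433/5886
  seg 3: a=0 b=583/218 c=201/109 d=-549/218
  seg 4: a=2 b=-130/109 c=-1245/218 d=415/218
S(17/2) = 2587/1744

Δ: Δ0=1, Δ1=-1, Δ2=-2/3, Δ3=2, Δ4=-5
row 1: diag=10, rhs=-12; c'=1/5, d'=-6/5
row 2: denom=10−2·1/5=48/5; d'=(2−2·-6/5)/(48/5)=11/24
row 3: denom=8−3·5/16=113/16; d'=(16−3·11/24)/(113/16)=234/113
row 4: denom=4−1·16/113=436/113; d'=(-42−1·234/113)/(436/113)=-1245/109
back: M4=-1245/109
back: M3=234/113−16/113·-1245/109=402/109
back: M2=11/24−5/16·402/109=-227/327
back: M1=-6/5−1/5·-227/327=-347/327
M: M0=0, M1=-347/327, M2=-227/327, M3=402/109, M4=-1245/109, M5=0
seg 0: a=1, c=M0/2=0, d=(M1−M0)/(6·3)=-347/5886, b=Δ0−h0·(2M0+M1)/6=1001/654
seg 1: a=4, c=M1/2=-347/654, d=(M2−M1)/(6·2)=10/327, b=Δ1−h1·(2M1+M2)/6=-20/327
seg 2: a=2, c=M2/2=-227/654, d=(M3−M2)/(6·3)=1433/5886, b=Δ2−h2·(2M2+M3)/6=-198/109
seg 3: a=0, c=M3/2=201/109, d=(M4−M3)/(6·1)=-549/218, b=Δ3−h3·(2M3+M4)/6=583/218
seg 4: a=2, c=M4/2=-1245/218, d=(M5−M4)/(6·1)=415/218, b=Δ4−h4·(2M4+M5)/6=-130/109
t_q=17/2 → seg 3, τ=1/2; S=0+583/218·τ+201/109·τ²+-549/218·τ³=2587/1744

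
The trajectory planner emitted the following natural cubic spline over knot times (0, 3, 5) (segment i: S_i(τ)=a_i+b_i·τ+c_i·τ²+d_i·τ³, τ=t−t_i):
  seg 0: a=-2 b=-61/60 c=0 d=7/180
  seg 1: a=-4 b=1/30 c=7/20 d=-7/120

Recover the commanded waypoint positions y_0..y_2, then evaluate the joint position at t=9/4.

y_0 = S_0(0) = a_0 = -2
y_1 = S_1(0) = a_1 = -4
y_2 = S_1(2) = -3
t_q=9/4 is in segment 0 (τ=9/4); S_0(τ)=-4921/1280

y_0=-2 y_1=-4 y_2=-3
S(9/4) = -4921/1280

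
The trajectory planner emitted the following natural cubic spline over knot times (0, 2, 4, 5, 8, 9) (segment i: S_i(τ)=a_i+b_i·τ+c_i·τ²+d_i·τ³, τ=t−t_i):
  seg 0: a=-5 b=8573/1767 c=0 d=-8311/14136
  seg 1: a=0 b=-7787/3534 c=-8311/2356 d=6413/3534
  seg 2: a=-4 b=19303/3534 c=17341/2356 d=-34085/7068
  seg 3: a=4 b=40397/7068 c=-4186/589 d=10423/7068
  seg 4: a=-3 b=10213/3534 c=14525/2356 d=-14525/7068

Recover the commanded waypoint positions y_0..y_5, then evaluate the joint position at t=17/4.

y_0=-5 y_1=0 y_2=-4 y_3=4 y_4=-3 y_5=4
S(17/4) = -339235/150784

y_0 = S_0(0) = a_0 = -5
y_1 = S_1(0) = a_1 = 0
y_2 = S_2(0) = a_2 = -4
y_3 = S_3(0) = a_3 = 4
y_4 = S_4(0) = a_4 = -3
y_5 = S_4(1) = 4
t_q=17/4 is in segment 2 (τ=1/4); S_2(τ)=-339235/150784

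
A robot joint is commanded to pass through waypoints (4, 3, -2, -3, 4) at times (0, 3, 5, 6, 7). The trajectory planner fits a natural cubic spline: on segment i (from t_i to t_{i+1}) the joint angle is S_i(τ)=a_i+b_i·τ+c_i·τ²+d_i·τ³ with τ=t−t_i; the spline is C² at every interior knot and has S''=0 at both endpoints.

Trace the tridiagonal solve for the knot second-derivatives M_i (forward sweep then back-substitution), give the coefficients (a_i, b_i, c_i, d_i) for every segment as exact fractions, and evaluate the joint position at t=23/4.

Δ: Δ0=-1/3, Δ1=-5/2, Δ2=-1, Δ3=7
row 1: diag=10, rhs=-13; c'=1/5, d'=-13/10
row 2: denom=6−2·1/5=28/5; d'=(9−2·-13/10)/(28/5)=29/14
row 3: denom=4−1·5/28=107/28; d'=(48−1·29/14)/(107/28)=1286/107
back: M3=1286/107
back: M2=29/14−5/28·1286/107=-8/107
back: M1=-13/10−1/5·-8/107=-275/214
M: M0=0, M1=-275/214, M2=-8/107, M3=1286/107, M4=0
seg 0: a=4, c=M0/2=0, d=(M1−M0)/(6·3)=-275/3852, b=Δ0−h0·(2M0+M1)/6=397/1284
seg 1: a=3, c=M1/2=-275/428, d=(M2−M1)/(6·2)=259/2568, b=Δ1−h1·(2M1+M2)/6=-1039/642
seg 2: a=-2, c=M2/2=-4/107, d=(M3−M2)/(6·1)=647/321, b=Δ2−h2·(2M2+M3)/6=-956/321
seg 3: a=-3, c=M3/2=643/107, d=(M4−M3)/(6·1)=-643/321, b=Δ3−h3·(2M3+M4)/6=961/321
t_q=23/4 → seg 2, τ=3/4; S=-2+-956/321·τ+-4/107·τ²+647/321·τ³=-23313/6848

  seg 0: a=4 b=397/1284 c=0 d=-275/3852
  seg 1: a=3 b=-1039/642 c=-275/428 d=259/2568
  seg 2: a=-2 b=-956/321 c=-4/107 d=647/321
  seg 3: a=-3 b=961/321 c=643/107 d=-643/321
S(23/4) = -23313/6848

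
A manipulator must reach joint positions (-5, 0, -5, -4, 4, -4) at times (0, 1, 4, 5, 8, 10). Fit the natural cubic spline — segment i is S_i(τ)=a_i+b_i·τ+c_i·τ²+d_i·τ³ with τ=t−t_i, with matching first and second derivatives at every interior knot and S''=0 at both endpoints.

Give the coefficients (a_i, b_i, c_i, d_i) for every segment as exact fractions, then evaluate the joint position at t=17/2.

  seg 0: a=-5 b=23303/3825 c=0 d=-4178/3825
  seg 1: a=0 b=10769/3825 c=-4178/1275 d=20458/34425
  seg 2: a=-5 b=-3061/3825 c=7924/3825 d=-346/1275
  seg 3: a=-4 b=569/225 c=962/765 d=-13903/34425
  seg 4: a=4 b=-3176/3825 c=-3031/1275 d=3031/7650
S(17/2) = 62017/20400

Δ: Δ0=5, Δ1=-5/3, Δ2=1, Δ3=8/3, Δ4=-4
row 1: diag=8, rhs=-40; c'=3/8, d'=-5
row 2: denom=8−3·3/8=55/8; d'=(16−3·-5)/(55/8)=248/55
row 3: denom=8−1·8/55=432/55; d'=(10−1·248/55)/(432/55)=151/216
row 4: denom=10−3·55/144=425/48; d'=(-40−3·151/216)/(425/48)=-6062/1275
back: M4=-6062/1275
back: M3=151/216−55/144·-6062/1275=1924/765
back: M2=248/55−8/55·1924/765=15848/3825
back: M1=-5−3/8·15848/3825=-8356/1275
M: M0=0, M1=-8356/1275, M2=15848/3825, M3=1924/765, M4=-6062/1275, M5=0
seg 0: a=-5, c=M0/2=0, d=(M1−M0)/(6·1)=-4178/3825, b=Δ0−h0·(2M0+M1)/6=23303/3825
seg 1: a=0, c=M1/2=-4178/1275, d=(M2−M1)/(6·3)=20458/34425, b=Δ1−h1·(2M1+M2)/6=10769/3825
seg 2: a=-5, c=M2/2=7924/3825, d=(M3−M2)/(6·1)=-346/1275, b=Δ2−h2·(2M2+M3)/6=-3061/3825
seg 3: a=-4, c=M3/2=962/765, d=(M4−M3)/(6·3)=-13903/34425, b=Δ3−h3·(2M3+M4)/6=569/225
seg 4: a=4, c=M4/2=-3031/1275, d=(M5−M4)/(6·2)=3031/7650, b=Δ4−h4·(2M4+M5)/6=-3176/3825
t_q=17/2 → seg 4, τ=1/2; S=4+-3176/3825·τ+-3031/1275·τ²+3031/7650·τ³=62017/20400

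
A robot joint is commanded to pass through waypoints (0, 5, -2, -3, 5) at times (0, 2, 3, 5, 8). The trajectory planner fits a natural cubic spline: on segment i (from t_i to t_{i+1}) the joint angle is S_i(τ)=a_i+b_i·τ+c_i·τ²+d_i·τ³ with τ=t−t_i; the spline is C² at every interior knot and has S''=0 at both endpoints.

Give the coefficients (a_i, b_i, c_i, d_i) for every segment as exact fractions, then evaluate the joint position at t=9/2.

Δ: Δ0=5/2, Δ1=-7, Δ2=-1/2, Δ3=8/3
row 1: diag=6, rhs=-57; c'=1/6, d'=-19/2
row 2: denom=6−1·1/6=35/6; d'=(39−1·-19/2)/(35/6)=291/35
row 3: denom=10−2·12/35=326/35; d'=(19−2·291/35)/(326/35)=83/326
back: M3=83/326
back: M2=291/35−12/35·83/326=1341/163
back: M1=-19/2−1/6·1341/163=-1772/163
M: M0=0, M1=-1772/163, M2=1341/163, M3=83/326, M4=0
seg 0: a=0, c=M0/2=0, d=(M1−M0)/(6·2)=-443/489, b=Δ0−h0·(2M0+M1)/6=5989/978
seg 1: a=5, c=M1/2=-886/163, d=(M2−M1)/(6·1)=3113/978, b=Δ1−h1·(2M1+M2)/6=-4643/978
seg 2: a=-2, c=M2/2=1341/326, d=(M3−M2)/(6·2)=-2599/3912, b=Δ2−h2·(2M2+M3)/6=-2968/489
seg 3: a=-3, c=M3/2=83/652, d=(M4−M3)/(6·3)=-83/5868, b=Δ3−h3·(2M3+M4)/6=2359/978
t_q=9/2 → seg 2, τ=3/2; S=-2+-2968/489·τ+1341/326·τ²+-2599/3912·τ³=-42679/10432

  seg 0: a=0 b=5989/978 c=0 d=-443/489
  seg 1: a=5 b=-4643/978 c=-886/163 d=3113/978
  seg 2: a=-2 b=-2968/489 c=1341/326 d=-2599/3912
  seg 3: a=-3 b=2359/978 c=83/652 d=-83/5868
S(9/2) = -42679/10432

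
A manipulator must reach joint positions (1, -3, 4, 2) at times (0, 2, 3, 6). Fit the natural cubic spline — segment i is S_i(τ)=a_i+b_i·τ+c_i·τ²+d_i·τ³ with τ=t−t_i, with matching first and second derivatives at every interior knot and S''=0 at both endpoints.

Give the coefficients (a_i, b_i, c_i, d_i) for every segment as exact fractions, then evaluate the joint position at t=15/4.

Δ: Δ0=-2, Δ1=7, Δ2=-2/3
row 1: diag=6, rhs=54; c'=1/6, d'=9
row 2: denom=8−1·1/6=47/6; d'=(-46−1·9)/(47/6)=-330/47
back: M2=-330/47
back: M1=9−1/6·-330/47=478/47
M: M0=0, M1=478/47, M2=-330/47, M3=0
seg 0: a=1, c=M0/2=0, d=(M1−M0)/(6·2)=239/282, b=Δ0−h0·(2M0+M1)/6=-760/141
seg 1: a=-3, c=M1/2=239/47, d=(M2−M1)/(6·1)=-404/141, b=Δ1−h1·(2M1+M2)/6=674/141
seg 2: a=4, c=M2/2=-165/47, d=(M3−M2)/(6·3)=55/141, b=Δ2−h2·(2M2+M3)/6=896/141
t_q=15/4 → seg 2, τ=3/4; S=4+896/141·τ+-165/47·τ²+55/141·τ³=20923/3008

  seg 0: a=1 b=-760/141 c=0 d=239/282
  seg 1: a=-3 b=674/141 c=239/47 d=-404/141
  seg 2: a=4 b=896/141 c=-165/47 d=55/141
S(15/4) = 20923/3008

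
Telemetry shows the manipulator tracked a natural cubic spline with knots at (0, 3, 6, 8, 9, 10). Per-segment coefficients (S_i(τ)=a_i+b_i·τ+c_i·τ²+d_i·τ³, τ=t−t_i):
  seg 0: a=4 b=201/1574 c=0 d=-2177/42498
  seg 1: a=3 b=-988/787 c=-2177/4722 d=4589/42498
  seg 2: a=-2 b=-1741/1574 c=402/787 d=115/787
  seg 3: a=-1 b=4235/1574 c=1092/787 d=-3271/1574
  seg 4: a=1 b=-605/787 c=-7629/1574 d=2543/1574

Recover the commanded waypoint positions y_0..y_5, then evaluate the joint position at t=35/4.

y_0=4 y_1=3 y_2=-2 y_3=-1 y_4=1 y_5=-3
S(35/4) = 92851/100736

y_0 = S_0(0) = a_0 = 4
y_1 = S_1(0) = a_1 = 3
y_2 = S_2(0) = a_2 = -2
y_3 = S_3(0) = a_3 = -1
y_4 = S_4(0) = a_4 = 1
y_5 = S_4(1) = -3
t_q=35/4 is in segment 3 (τ=3/4); S_3(τ)=92851/100736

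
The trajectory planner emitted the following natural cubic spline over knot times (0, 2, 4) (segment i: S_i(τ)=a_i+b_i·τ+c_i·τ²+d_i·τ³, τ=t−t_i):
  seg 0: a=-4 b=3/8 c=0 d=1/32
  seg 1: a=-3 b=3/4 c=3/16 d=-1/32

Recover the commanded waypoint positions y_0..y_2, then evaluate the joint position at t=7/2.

y_0 = S_0(0) = a_0 = -4
y_1 = S_1(0) = a_1 = -3
y_2 = S_1(2) = -1
t_q=7/2 is in segment 1 (τ=3/2); S_1(τ)=-399/256

y_0=-4 y_1=-3 y_2=-1
S(7/2) = -399/256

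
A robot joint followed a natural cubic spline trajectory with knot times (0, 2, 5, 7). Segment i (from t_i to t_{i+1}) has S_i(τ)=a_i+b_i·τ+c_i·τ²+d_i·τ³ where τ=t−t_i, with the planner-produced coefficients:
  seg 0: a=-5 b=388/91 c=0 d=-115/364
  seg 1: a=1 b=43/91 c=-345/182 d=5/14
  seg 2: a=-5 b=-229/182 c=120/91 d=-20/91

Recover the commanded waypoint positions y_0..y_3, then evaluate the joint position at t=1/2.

y_0 = S_0(0) = a_0 = -5
y_1 = S_1(0) = a_1 = 1
y_2 = S_2(0) = a_2 = -5
y_3 = S_2(2) = -4
t_q=1/2 is in segment 0 (τ=1/2); S_0(τ)=-8467/2912

y_0=-5 y_1=1 y_2=-5 y_3=-4
S(1/2) = -8467/2912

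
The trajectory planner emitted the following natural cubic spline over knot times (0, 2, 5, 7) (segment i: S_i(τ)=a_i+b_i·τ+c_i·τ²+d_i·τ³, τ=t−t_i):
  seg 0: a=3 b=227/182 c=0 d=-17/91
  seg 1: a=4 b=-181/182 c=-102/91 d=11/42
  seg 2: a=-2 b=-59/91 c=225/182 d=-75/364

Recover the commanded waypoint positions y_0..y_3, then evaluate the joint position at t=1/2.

y_0=3 y_1=4 y_2=-2 y_3=0
S(1/2) = 2621/728

y_0 = S_0(0) = a_0 = 3
y_1 = S_1(0) = a_1 = 4
y_2 = S_2(0) = a_2 = -2
y_3 = S_2(2) = 0
t_q=1/2 is in segment 0 (τ=1/2); S_0(τ)=2621/728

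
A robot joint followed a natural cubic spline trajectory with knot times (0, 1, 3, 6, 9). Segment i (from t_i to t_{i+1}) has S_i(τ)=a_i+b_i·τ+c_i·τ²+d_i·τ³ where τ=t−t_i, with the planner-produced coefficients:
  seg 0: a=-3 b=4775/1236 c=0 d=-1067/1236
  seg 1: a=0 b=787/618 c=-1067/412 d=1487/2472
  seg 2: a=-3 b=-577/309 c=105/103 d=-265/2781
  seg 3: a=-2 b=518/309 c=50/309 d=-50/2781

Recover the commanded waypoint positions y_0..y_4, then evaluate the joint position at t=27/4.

y_0 = S_0(0) = a_0 = -3
y_1 = S_1(0) = a_1 = 0
y_2 = S_2(0) = a_2 = -3
y_3 = S_3(0) = a_3 = -2
y_4 = S_3(3) = 4
t_q=27/4 is in segment 3 (τ=3/4); S_3(τ)=-2173/3296

y_0=-3 y_1=0 y_2=-3 y_3=-2 y_4=4
S(27/4) = -2173/3296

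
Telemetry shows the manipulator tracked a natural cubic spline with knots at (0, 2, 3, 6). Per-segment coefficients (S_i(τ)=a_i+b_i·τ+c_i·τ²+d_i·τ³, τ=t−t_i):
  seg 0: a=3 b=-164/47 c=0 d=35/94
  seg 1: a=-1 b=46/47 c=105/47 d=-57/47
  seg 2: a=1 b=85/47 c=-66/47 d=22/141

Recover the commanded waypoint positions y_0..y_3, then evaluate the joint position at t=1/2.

y_0 = S_0(0) = a_0 = 3
y_1 = S_1(0) = a_1 = -1
y_2 = S_2(0) = a_2 = 1
y_3 = S_2(3) = -2
t_q=1/2 is in segment 0 (τ=1/2); S_0(τ)=979/752

y_0=3 y_1=-1 y_2=1 y_3=-2
S(1/2) = 979/752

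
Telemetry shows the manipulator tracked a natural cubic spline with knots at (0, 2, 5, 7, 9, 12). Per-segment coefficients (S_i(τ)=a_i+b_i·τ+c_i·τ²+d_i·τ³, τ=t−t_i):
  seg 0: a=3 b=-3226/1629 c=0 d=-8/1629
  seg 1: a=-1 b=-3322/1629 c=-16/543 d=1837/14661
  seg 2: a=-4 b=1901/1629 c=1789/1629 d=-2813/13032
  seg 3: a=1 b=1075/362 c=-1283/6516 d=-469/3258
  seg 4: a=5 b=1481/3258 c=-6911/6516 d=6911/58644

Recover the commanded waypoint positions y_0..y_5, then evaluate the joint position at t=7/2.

y_0 = S_0(0) = a_0 = 3
y_1 = S_1(0) = a_1 = -1
y_2 = S_2(0) = a_2 = -4
y_3 = S_3(0) = a_3 = 1
y_4 = S_4(0) = a_4 = 5
y_5 = S_4(3) = 0
t_q=7/2 is in segment 1 (τ=3/2); S_1(τ)=-5361/1448

y_0=3 y_1=-1 y_2=-4 y_3=1 y_4=5 y_5=0
S(7/2) = -5361/1448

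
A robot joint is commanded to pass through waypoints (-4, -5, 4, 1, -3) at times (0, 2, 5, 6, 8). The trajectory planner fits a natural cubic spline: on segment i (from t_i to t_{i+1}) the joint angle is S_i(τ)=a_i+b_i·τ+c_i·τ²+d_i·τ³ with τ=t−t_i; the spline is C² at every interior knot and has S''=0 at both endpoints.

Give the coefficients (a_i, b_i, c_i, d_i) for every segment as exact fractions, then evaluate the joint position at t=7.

Δ: Δ0=-1/2, Δ1=3, Δ2=-3, Δ3=-2
row 1: diag=10, rhs=21; c'=3/10, d'=21/10
row 2: denom=8−3·3/10=71/10; d'=(-36−3·21/10)/(71/10)=-423/71
row 3: denom=6−1·10/71=416/71; d'=(6−1·-423/71)/(416/71)=849/416
back: M3=849/416
back: M2=-423/71−10/71·849/416=-1299/208
back: M1=21/10−3/10·-1299/208=1653/416
M: M0=0, M1=1653/416, M2=-1299/208, M3=849/416, M4=0
seg 0: a=-4, c=M0/2=0, d=(M1−M0)/(6·2)=551/1664, b=Δ0−h0·(2M0+M1)/6=-759/416
seg 1: a=-5, c=M1/2=1653/832, d=(M2−M1)/(6·3)=-109/192, b=Δ1−h1·(2M1+M2)/6=447/208
seg 2: a=4, c=M2/2=-1299/416, d=(M3−M2)/(6·1)=1149/832, b=Δ2−h2·(2M2+M3)/6=-1047/832
seg 3: a=1, c=M3/2=849/832, d=(M4−M3)/(6·2)=-283/1664, b=Δ3−h3·(2M3+M4)/6=-699/208
t_q=7 → seg 3, τ=1; S=1+-699/208·τ+849/832·τ²+-283/1664·τ³=-2513/1664

  seg 0: a=-4 b=-759/416 c=0 d=551/1664
  seg 1: a=-5 b=447/208 c=1653/832 d=-109/192
  seg 2: a=4 b=-1047/832 c=-1299/416 d=1149/832
  seg 3: a=1 b=-699/208 c=849/832 d=-283/1664
S(7) = -2513/1664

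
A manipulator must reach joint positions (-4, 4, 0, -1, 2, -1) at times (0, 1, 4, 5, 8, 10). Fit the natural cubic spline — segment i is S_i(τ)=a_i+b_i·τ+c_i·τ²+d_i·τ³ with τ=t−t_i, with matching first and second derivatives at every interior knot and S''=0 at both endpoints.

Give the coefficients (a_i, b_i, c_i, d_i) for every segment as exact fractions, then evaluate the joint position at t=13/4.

Δ: Δ0=8, Δ1=-4/3, Δ2=-1, Δ3=1, Δ4=-3/2
row 1: diag=8, rhs=-56; c'=3/8, d'=-7
row 2: denom=8−3·3/8=55/8; d'=(2−3·-7)/(55/8)=184/55
row 3: denom=8−1·8/55=432/55; d'=(12−1·184/55)/(432/55)=119/108
row 4: denom=10−3·55/144=425/48; d'=(-15−3·119/108)/(425/48)=-2636/1275
back: M4=-2636/1275
back: M3=119/108−55/144·-2636/1275=1447/765
back: M2=184/55−8/55·1447/765=11744/3825
back: M1=-7−3/8·11744/3825=-10393/1275
M: M0=0, M1=-10393/1275, M2=11744/3825, M3=1447/765, M4=-2636/1275, M5=0
seg 0: a=-4, c=M0/2=0, d=(M1−M0)/(6·1)=-10393/7650, b=Δ0−h0·(2M0+M1)/6=71593/7650
seg 1: a=4, c=M1/2=-10393/2550, d=(M2−M1)/(6·3)=42923/68850, b=Δ1−h1·(2M1+M2)/6=20207/3825
seg 2: a=0, c=M2/2=5872/3825, d=(M3−M2)/(6·1)=-167/850, b=Δ2−h2·(2M2+M3)/6=-17891/7650
seg 3: a=-1, c=M3/2=1447/1530, d=(M4−M3)/(6·3)=-15143/68850, b=Δ3−h3·(2M3+M4)/6=32/225
seg 4: a=2, c=M4/2=-1318/1275, d=(M5−M4)/(6·2)=659/3825, b=Δ4−h4·(2M4+M5)/6=-931/7650
t_q=13/4 → seg 1, τ=9/4; S=4+20207/3825·τ+-10393/2550·τ²+42923/68850·τ³=128087/54400

  seg 0: a=-4 b=71593/7650 c=0 d=-10393/7650
  seg 1: a=4 b=20207/3825 c=-10393/2550 d=42923/68850
  seg 2: a=0 b=-17891/7650 c=5872/3825 d=-167/850
  seg 3: a=-1 b=32/225 c=1447/1530 d=-15143/68850
  seg 4: a=2 b=-931/7650 c=-1318/1275 d=659/3825
S(13/4) = 128087/54400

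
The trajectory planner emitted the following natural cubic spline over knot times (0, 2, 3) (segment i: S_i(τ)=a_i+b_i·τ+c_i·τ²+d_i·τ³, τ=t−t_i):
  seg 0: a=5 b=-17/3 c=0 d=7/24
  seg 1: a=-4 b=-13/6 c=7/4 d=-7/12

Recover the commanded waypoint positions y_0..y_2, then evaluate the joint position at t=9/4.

y_0 = S_0(0) = a_0 = 5
y_1 = S_1(0) = a_1 = -4
y_2 = S_1(1) = -5
t_q=9/4 is in segment 1 (τ=1/4); S_1(τ)=-1137/256

y_0=5 y_1=-4 y_2=-5
S(9/4) = -1137/256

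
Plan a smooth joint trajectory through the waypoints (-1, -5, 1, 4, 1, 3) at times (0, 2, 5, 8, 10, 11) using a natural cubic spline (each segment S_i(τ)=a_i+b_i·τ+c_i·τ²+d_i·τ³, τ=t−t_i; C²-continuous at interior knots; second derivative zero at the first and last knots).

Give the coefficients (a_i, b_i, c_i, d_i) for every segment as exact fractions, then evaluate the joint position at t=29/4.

  seg 0: a=-1 b=-123/43 c=0 d=37/172
  seg 1: a=-5 b=-12/43 c=111/86 d=-137/774
  seg 2: a=1 b=231/86 c=-13/43 d=-67/774
  seg 3: a=4 b=-63/43 c=-93/86 d=183/344
  seg 4: a=1 b=51/86 c=363/172 d=-121/172
S(29/4) = 24917/5504

Δ: Δ0=-2, Δ1=2, Δ2=1, Δ3=-3/2, Δ4=2
row 1: diag=10, rhs=24; c'=3/10, d'=12/5
row 2: denom=12−3·3/10=111/10; d'=(-6−3·12/5)/(111/10)=-44/37
row 3: denom=10−3·10/37=340/37; d'=(-15−3·-44/37)/(340/37)=-423/340
row 4: denom=6−2·37/170=473/85; d'=(21−2·-423/340)/(473/85)=363/86
back: M4=363/86
back: M3=-423/340−37/170·363/86=-93/43
back: M2=-44/37−10/37·-93/43=-26/43
back: M1=12/5−3/10·-26/43=111/43
M: M0=0, M1=111/43, M2=-26/43, M3=-93/43, M4=363/86, M5=0
seg 0: a=-1, c=M0/2=0, d=(M1−M0)/(6·2)=37/172, b=Δ0−h0·(2M0+M1)/6=-123/43
seg 1: a=-5, c=M1/2=111/86, d=(M2−M1)/(6·3)=-137/774, b=Δ1−h1·(2M1+M2)/6=-12/43
seg 2: a=1, c=M2/2=-13/43, d=(M3−M2)/(6·3)=-67/774, b=Δ2−h2·(2M2+M3)/6=231/86
seg 3: a=4, c=M3/2=-93/86, d=(M4−M3)/(6·2)=183/344, b=Δ3−h3·(2M3+M4)/6=-63/43
seg 4: a=1, c=M4/2=363/172, d=(M5−M4)/(6·1)=-121/172, b=Δ4−h4·(2M4+M5)/6=51/86
t_q=29/4 → seg 2, τ=9/4; S=1+231/86·τ+-13/43·τ²+-67/774·τ³=24917/5504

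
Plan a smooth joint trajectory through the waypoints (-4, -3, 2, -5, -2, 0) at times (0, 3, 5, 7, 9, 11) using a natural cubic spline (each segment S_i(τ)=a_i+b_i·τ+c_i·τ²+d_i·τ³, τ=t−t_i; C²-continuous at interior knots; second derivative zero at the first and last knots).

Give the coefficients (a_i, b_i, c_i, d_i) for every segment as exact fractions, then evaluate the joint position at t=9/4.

  seg 0: a=-4 b=-3113/3180 c=0 d=1391/9540
  seg 1: a=-3 b=4703/1590 c=1391/1060 d=-4901/6360
  seg 2: a=2 b=-827/795 c=-351/106 d=6619/6360
  seg 3: a=-5 b=-2857/1590 c=3109/1060 d=-817/1272
  seg 4: a=-2 b=1771/795 c=-244/265 d=122/795
S(9/4) = -308113/67840

Δ: Δ0=1/3, Δ1=5/2, Δ2=-7/2, Δ3=3/2, Δ4=1
row 1: diag=10, rhs=13; c'=1/5, d'=13/10
row 2: denom=8−2·1/5=38/5; d'=(-36−2·13/10)/(38/5)=-193/38
row 3: denom=8−2·5/19=142/19; d'=(30−2·-193/38)/(142/19)=763/142
row 4: denom=8−2·19/71=530/71; d'=(-3−2·763/142)/(530/71)=-488/265
back: M4=-488/265
back: M3=763/142−19/71·-488/265=3109/530
back: M2=-193/38−5/19·3109/530=-351/53
back: M1=13/10−1/5·-351/53=1391/530
M: M0=0, M1=1391/530, M2=-351/53, M3=3109/530, M4=-488/265, M5=0
seg 0: a=-4, c=M0/2=0, d=(M1−M0)/(6·3)=1391/9540, b=Δ0−h0·(2M0+M1)/6=-3113/3180
seg 1: a=-3, c=M1/2=1391/1060, d=(M2−M1)/(6·2)=-4901/6360, b=Δ1−h1·(2M1+M2)/6=4703/1590
seg 2: a=2, c=M2/2=-351/106, d=(M3−M2)/(6·2)=6619/6360, b=Δ2−h2·(2M2+M3)/6=-827/795
seg 3: a=-5, c=M3/2=3109/1060, d=(M4−M3)/(6·2)=-817/1272, b=Δ3−h3·(2M3+M4)/6=-2857/1590
seg 4: a=-2, c=M4/2=-244/265, d=(M5−M4)/(6·2)=122/795, b=Δ4−h4·(2M4+M5)/6=1771/795
t_q=9/4 → seg 0, τ=9/4; S=-4+-3113/3180·τ+0·τ²+1391/9540·τ³=-308113/67840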